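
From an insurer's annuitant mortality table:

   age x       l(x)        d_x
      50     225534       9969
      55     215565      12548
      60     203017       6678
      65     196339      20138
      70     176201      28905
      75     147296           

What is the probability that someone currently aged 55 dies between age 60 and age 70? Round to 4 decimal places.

0.1244

This is the probability of reaching 60 but not 70, conditional on being alive at 55: (l(60) − l(70)) / l(55).
= (203017 − 176201) / 215565 = 26816 / 215565 = 0.124399.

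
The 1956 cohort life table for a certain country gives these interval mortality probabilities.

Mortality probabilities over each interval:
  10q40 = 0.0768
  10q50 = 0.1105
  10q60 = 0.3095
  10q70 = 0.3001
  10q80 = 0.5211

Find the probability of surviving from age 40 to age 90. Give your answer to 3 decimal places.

0.190

The overall survival probability is (1 − 0.0768) × (1 − 0.1105) × (1 − 0.3095) × (1 − 0.3001) × (1 − 0.5211).
= 0.9232 × 0.8895 × 0.6905 × 0.6999 × 0.4789 = 0.190058.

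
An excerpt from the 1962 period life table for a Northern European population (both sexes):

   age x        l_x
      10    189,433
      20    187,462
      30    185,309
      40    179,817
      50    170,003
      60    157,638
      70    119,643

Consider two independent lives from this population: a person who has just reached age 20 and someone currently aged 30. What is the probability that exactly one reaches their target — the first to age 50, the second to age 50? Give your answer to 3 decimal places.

0.160

p₁ = l_50/l_20 = 170,003/187,462 = 0.906866; p₂ = l_50/l_30 = 170,003/185,309 = 0.917403.
P(exactly one) = p₁(1−p₂) + (1−p₁)p₂ = 0.074904 + 0.085441 = 0.160346.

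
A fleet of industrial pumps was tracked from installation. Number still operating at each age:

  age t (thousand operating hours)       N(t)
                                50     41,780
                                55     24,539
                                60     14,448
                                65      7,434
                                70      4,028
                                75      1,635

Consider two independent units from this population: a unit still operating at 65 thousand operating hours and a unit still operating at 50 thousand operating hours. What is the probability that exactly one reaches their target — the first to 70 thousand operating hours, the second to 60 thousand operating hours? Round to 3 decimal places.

0.513

p₁ = N(70)/N(65) = 4,028/7,434 = 0.541835; p₂ = N(60)/N(50) = 14,448/41,780 = 0.345811.
P(exactly one) = p₁(1−p₂) + (1−p₁)p₂ = 0.354462 + 0.158438 = 0.512901.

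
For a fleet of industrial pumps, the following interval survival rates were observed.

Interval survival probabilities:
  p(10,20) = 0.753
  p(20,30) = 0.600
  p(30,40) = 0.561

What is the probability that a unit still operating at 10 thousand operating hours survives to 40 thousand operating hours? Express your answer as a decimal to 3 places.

0.253

P(survive 10→40) = 0.753 × 0.600 × 0.561.
= 0.253460.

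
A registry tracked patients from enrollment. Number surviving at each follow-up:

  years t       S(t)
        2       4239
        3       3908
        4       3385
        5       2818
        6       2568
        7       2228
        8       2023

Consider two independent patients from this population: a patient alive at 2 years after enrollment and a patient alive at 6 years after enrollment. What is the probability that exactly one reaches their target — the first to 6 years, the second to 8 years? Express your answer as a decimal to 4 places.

p₁ = S(6)/S(2) = 2568/4239 = 0.605803; p₂ = S(8)/S(6) = 2023/2568 = 0.787773.
P(exactly one) = p₁(1−p₂) + (1−p₁)p₂ = 0.128568 + 0.310538 = 0.439106.

0.4391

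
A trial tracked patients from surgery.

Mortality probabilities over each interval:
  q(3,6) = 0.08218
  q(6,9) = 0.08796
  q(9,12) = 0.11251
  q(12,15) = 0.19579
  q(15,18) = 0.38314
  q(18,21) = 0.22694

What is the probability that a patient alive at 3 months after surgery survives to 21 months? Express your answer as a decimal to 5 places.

0.28491

P(survive 3→21) = (1 − 0.08218) × (1 − 0.08796) × (1 − 0.11251) × (1 − 0.19579) × (1 − 0.38314) × (1 − 0.22694).
= 0.91782 × 0.91204 × 0.88749 × 0.80421 × 0.61686 × 0.77306 = 0.284908.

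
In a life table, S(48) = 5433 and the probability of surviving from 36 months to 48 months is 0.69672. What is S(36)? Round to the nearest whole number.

S(36) = S(48) / p = 5433 / 0.69672 = 7798.

7798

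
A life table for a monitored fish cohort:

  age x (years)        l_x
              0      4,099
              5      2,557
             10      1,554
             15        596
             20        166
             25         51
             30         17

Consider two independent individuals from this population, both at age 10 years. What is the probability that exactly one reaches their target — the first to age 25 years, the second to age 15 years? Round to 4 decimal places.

0.3912

p₁ = l_25/l_10 = 51/1,554 = 0.032819; p₂ = l_15/l_10 = 596/1,554 = 0.383526.
P(exactly one) = p₁(1−p₂) + (1−p₁)p₂ = 0.020232 + 0.370939 = 0.391171.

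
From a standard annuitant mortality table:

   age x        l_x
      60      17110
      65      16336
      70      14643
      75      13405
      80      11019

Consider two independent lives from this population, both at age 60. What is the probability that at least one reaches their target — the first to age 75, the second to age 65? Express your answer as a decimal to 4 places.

p₁ = l_75/l_60 = 13405/17110 = 0.783460; p₂ = l_65/l_60 = 16336/17110 = 0.954763.
P(at least one) = 1 − (1−p₁)(1−p₂) = 1 − 0.216540 × 0.045237 = 0.990204.

0.9902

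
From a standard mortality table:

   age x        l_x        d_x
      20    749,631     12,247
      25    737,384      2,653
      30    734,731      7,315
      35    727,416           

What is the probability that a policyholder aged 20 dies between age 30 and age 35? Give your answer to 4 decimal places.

0.0098

This is the probability of reaching 30 but not 35, conditional on being alive at 20: (l_30 − l_35) / l_20.
= (734,731 − 727,416) / 749,631 = 7,315 / 749,631 = 0.009758.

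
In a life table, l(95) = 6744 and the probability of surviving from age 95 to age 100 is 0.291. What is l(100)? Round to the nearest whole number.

l(100) = l(95) × p = 6744 × 0.291 = 1963.

1963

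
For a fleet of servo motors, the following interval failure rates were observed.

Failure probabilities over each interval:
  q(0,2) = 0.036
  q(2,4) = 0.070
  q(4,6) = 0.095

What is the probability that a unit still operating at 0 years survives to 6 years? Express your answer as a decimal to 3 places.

0.811

Survival from 0 to 6 is the product of surviving each interval: (1 − 0.036) × (1 − 0.070) × (1 − 0.095).
= 0.964 × 0.930 × 0.905 = 0.811351.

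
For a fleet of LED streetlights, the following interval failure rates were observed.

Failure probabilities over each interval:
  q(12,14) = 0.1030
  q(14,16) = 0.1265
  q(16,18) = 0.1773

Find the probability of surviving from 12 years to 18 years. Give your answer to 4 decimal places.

Chaining the interval survival probabilities: (1 − 0.1030) × (1 − 0.1265) × (1 − 0.1773).
= 0.8970 × 0.8735 × 0.8227 = 0.644610.

0.6446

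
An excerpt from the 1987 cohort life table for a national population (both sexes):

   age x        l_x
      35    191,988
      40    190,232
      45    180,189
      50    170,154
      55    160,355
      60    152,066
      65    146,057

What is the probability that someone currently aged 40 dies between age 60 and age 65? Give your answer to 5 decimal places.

This is the probability of reaching 60 but not 65, conditional on being alive at 40: (l_60 − l_65) / l_40.
= (152,066 − 146,057) / 190,232 = 6,009 / 190,232 = 0.031588.

0.03159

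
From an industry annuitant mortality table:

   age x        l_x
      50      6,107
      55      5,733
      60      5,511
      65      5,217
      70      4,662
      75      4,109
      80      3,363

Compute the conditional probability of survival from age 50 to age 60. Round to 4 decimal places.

0.9024

We want 10p50 = l_60/l_50.
The conditional survival probability is l_60/l_50 = 5,511/6,107 = 0.902407.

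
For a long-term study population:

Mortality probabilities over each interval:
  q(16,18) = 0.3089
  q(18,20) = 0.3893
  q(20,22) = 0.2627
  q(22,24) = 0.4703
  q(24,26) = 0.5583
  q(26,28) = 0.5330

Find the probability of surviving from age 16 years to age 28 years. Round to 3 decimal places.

Survival from 16 to 28 is the product of surviving each interval: (1 − 0.3089) × (1 − 0.3893) × (1 − 0.2627) × (1 − 0.4703) × (1 − 0.5583) × (1 − 0.5330).
= 0.6911 × 0.6107 × 0.7373 × 0.5297 × 0.4417 × 0.4670 = 0.034001.

0.034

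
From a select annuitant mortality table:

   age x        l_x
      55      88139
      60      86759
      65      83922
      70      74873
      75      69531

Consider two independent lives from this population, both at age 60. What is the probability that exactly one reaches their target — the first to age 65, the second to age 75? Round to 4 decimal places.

0.2183

p₁ = l_65/l_60 = 83922/86759 = 0.967300; p₂ = l_75/l_60 = 69531/86759 = 0.801427.
P(exactly one) = p₁(1−p₂) + (1−p₁)p₂ = 0.192080 + 0.026207 = 0.218286.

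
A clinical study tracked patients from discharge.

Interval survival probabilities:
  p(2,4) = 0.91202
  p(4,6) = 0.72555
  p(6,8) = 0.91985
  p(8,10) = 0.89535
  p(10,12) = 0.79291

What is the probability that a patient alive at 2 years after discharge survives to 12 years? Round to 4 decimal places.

Chaining the interval survival probabilities: 0.91202 × 0.72555 × 0.91985 × 0.89535 × 0.79291.
= 0.432121.

0.4321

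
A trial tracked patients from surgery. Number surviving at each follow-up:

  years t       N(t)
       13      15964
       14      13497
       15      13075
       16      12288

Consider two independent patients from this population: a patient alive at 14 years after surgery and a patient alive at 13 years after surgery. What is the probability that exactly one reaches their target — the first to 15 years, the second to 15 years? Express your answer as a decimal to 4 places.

p₁ = N(15)/N(14) = 13075/13497 = 0.968734; p₂ = N(15)/N(13) = 13075/15964 = 0.819030.
P(exactly one) = p₁(1−p₂) + (1−p₁)p₂ = 0.175312 + 0.025608 = 0.200920.

0.2009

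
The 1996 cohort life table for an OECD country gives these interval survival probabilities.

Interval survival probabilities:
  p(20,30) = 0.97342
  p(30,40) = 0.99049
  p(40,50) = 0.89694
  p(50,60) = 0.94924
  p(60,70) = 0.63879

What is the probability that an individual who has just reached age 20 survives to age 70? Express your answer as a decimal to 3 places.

0.524

Chaining the interval survival probabilities: 0.97342 × 0.99049 × 0.89694 × 0.94924 × 0.63879.
= 0.524382.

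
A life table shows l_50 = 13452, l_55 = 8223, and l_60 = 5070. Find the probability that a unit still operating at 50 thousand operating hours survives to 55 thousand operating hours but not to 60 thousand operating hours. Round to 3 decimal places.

0.234

This is the probability of reaching 55 but not 60, conditional on being operational at 50: (l_55 − l_60) / l_50.
= (8223 − 5070) / 13452 = 3153 / 13452 = 0.234389.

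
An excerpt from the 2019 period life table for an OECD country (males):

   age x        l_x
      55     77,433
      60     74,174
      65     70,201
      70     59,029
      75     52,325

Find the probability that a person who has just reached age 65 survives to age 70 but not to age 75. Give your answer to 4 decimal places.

0.0955

We want 5|5q65 = (l_70 − l_75)/l_65.
This is the probability of reaching 70 but not 75, conditional on being alive at 65: (l_70 − l_75) / l_65.
= (59,029 − 52,325) / 70,201 = 6,704 / 70,201 = 0.095497.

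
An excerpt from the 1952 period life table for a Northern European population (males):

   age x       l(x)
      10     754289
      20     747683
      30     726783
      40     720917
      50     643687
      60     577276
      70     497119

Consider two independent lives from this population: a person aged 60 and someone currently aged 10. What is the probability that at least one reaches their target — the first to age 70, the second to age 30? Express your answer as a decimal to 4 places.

0.9949

p₁ = l(70)/l(60) = 497119/577276 = 0.861146; p₂ = l(30)/l(10) = 726783/754289 = 0.963534.
P(at least one) = 1 − (1−p₁)(1−p₂) = 1 − 0.138854 × 0.036466 = 0.994937.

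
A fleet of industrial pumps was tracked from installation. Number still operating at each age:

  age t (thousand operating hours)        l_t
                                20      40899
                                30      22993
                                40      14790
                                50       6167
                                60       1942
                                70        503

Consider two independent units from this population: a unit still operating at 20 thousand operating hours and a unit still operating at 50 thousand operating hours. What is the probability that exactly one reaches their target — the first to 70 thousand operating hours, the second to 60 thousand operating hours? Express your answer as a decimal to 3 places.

p₁ = l_70/l_20 = 503/40899 = 0.012299; p₂ = l_60/l_50 = 1942/6167 = 0.314902.
P(exactly one) = p₁(1−p₂) + (1−p₁)p₂ = 0.008426 + 0.311029 = 0.319455.

0.319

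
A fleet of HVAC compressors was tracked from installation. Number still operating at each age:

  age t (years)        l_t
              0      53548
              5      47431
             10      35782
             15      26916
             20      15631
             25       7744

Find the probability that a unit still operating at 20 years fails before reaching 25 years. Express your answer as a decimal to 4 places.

0.5046

P(fail before 25 | operational at 20) = 1 − l_25/l_20 = 1 − 7744/15631 = (7887)/15631 = 0.504574.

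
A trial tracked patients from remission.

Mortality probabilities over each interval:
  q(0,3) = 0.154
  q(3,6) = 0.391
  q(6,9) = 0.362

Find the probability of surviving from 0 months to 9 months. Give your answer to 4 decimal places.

0.3287

The overall survival probability is (1 − 0.154) × (1 − 0.391) × (1 − 0.362).
= 0.846 × 0.609 × 0.638 = 0.328707.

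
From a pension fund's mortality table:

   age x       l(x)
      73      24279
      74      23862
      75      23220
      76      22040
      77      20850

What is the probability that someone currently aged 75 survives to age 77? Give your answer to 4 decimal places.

0.8979

The conditional survival probability is l(77)/l(75) = 20850/23220 = 0.897933.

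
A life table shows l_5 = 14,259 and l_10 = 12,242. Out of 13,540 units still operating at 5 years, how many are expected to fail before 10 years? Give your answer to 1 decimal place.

The relevant probability is 1 − 12,242/14,259 = 0.141455.
Expected number = 13,540 × 0.141455 = 1915.3.

1915.3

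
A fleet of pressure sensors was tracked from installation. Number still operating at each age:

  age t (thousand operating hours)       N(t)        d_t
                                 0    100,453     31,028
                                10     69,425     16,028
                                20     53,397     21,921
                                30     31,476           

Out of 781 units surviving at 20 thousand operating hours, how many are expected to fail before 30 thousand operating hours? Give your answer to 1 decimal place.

320.6

The relevant probability is 1 − 31,476/53,397 = 0.410529.
Expected number = 781 × 0.410529 = 320.6.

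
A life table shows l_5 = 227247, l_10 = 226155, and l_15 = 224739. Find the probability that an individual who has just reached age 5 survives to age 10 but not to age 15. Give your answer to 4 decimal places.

We want 5|5q5 = (l_10 − l_15)/l_5.
This is the probability of reaching 10 but not 15, conditional on being alive at 5: (l_10 − l_15) / l_5.
= (226155 − 224739) / 227247 = 1416 / 227247 = 0.006231.

0.0062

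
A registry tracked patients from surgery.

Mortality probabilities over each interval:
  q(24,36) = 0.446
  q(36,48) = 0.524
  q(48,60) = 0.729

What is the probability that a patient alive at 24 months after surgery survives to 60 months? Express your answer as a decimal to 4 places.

Survival from 24 to 60 is the product of surviving each interval: (1 − 0.446) × (1 − 0.524) × (1 − 0.729).
= 0.554 × 0.476 × 0.271 = 0.071464.

0.0715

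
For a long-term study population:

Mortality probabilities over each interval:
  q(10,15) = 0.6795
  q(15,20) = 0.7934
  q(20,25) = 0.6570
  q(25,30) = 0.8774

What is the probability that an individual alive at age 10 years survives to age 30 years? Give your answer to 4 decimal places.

P(survive 10→30) = (1 − 0.6795) × (1 − 0.7934) × (1 − 0.6570) × (1 − 0.8774).
= 0.3205 × 0.2066 × 0.3430 × 0.1226 = 0.002784.

0.0028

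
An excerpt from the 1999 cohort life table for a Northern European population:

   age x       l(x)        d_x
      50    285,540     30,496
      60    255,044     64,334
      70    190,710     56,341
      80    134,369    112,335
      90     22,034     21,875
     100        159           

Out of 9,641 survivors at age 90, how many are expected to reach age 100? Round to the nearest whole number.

70

The relevant probability is 159/22,034 = 0.007216.
Expected number = 9,641 × 0.007216 = 70.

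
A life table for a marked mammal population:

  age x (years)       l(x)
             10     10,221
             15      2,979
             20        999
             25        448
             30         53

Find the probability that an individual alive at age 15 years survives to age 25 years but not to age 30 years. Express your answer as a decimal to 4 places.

This is the probability of reaching 25 but not 30, conditional on being alive at 15: (l(25) − l(30)) / l(15).
= (448 − 53) / 2,979 = 395 / 2,979 = 0.132595.

0.1326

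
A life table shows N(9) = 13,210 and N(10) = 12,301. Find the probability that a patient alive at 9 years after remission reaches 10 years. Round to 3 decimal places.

0.931

The conditional survival probability is N(10)/N(9) = 12,301/13,210 = 0.931188.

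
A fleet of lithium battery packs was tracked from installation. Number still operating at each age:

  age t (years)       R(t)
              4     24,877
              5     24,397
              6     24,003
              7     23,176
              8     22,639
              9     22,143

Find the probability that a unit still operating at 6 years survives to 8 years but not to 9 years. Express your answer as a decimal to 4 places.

This is the probability of reaching 8 but not 9, conditional on being operational at 6: (R(8) − R(9)) / R(6).
= (22,639 − 22,143) / 24,003 = 496 / 24,003 = 0.020664.

0.0207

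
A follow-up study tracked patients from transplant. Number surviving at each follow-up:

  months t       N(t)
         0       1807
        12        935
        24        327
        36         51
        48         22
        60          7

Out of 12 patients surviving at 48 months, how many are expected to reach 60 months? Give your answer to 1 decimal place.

3.8

The relevant probability is 7/22 = 0.318182.
Expected number = 12 × 0.318182 = 3.8.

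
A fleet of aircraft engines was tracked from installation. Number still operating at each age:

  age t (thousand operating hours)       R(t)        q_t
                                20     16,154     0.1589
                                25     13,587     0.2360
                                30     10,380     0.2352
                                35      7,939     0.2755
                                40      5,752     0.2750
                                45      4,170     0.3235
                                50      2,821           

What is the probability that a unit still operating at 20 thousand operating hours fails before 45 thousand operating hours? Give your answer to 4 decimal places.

P(fail before 45 | operational at 20) = 1 − R(45)/R(20) = 1 − 4,170/16,154 = (11,984)/16,154 = 0.741860.

0.7419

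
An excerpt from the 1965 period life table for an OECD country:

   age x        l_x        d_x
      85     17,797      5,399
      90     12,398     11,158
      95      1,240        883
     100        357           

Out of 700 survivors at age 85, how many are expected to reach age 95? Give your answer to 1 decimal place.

48.8

The relevant probability is 1,240/17,797 = 0.069675.
Expected number = 700 × 0.069675 = 48.8.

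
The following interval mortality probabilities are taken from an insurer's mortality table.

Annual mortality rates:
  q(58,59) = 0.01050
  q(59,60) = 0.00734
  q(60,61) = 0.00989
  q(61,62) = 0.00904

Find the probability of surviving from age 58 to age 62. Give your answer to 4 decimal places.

Chaining the interval survival probabilities: (1 − 0.01050) × (1 − 0.00734) × (1 − 0.00989) × (1 − 0.00904).
= 0.98950 × 0.99266 × 0.99011 × 0.99096 = 0.963731.

0.9637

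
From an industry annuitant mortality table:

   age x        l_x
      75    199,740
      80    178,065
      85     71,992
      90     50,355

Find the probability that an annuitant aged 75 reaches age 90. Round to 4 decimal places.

The conditional survival probability is l_90/l_75 = 50,355/199,740 = 0.252103.

0.2521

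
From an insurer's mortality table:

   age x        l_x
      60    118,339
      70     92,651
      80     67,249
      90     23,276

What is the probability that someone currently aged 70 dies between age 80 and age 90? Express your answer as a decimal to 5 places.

We want 10|10q70 = (l_80 − l_90)/l_70.
This is the probability of reaching 80 but not 90, conditional on being alive at 70: (l_80 − l_90) / l_70.
= (67,249 − 23,276) / 92,651 = 43,973 / 92,651 = 0.474609.

0.47461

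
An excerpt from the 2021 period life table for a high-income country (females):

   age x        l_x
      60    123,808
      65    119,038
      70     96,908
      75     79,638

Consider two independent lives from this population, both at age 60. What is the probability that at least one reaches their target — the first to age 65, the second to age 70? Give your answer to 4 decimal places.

p₁ = l_65/l_60 = 119,038/123,808 = 0.961473; p₂ = l_70/l_60 = 96,908/123,808 = 0.782728.
P(at least one) = 1 − (1−p₁)(1−p₂) = 1 − 0.038527 × 0.217272 = 0.991629.

0.9916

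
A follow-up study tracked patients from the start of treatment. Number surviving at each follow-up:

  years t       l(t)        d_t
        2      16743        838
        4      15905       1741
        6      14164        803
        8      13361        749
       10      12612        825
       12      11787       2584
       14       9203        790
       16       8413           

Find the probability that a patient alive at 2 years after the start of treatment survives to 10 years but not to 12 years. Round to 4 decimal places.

This is the probability of reaching 10 but not 12, conditional on being alive at 2: (l(10) − l(12)) / l(2).
= (12612 − 11787) / 16743 = 825 / 16743 = 0.049274.

0.0493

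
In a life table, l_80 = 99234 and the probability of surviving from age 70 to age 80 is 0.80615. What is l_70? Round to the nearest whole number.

123096

l_70 = l_80 / p = 99234 / 0.80615 = 123096.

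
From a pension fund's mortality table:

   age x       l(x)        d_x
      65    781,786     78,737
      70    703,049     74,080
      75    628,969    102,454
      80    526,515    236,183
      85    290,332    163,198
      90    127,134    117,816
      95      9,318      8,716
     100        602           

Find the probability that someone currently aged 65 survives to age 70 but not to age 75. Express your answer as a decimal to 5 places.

This is the probability of reaching 70 but not 75, conditional on being alive at 65: (l(70) − l(75)) / l(65).
= (703,049 − 628,969) / 781,786 = 74,080 / 781,786 = 0.094757.

0.09476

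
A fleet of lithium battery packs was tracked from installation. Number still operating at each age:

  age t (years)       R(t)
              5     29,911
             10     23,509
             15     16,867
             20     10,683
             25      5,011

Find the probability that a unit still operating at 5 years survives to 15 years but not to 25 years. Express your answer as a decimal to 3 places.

0.396

This is the probability of reaching 15 but not 25, conditional on being operational at 5: (R(15) − R(25)) / R(5).
= (16,867 − 5,011) / 29,911 = 11,856 / 29,911 = 0.396376.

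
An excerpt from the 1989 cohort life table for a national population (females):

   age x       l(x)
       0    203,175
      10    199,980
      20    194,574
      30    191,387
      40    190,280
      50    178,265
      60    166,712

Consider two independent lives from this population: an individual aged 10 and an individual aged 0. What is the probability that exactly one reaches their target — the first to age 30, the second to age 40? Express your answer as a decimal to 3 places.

0.101

p₁ = l(30)/l(10) = 191,387/199,980 = 0.957031; p₂ = l(40)/l(0) = 190,280/203,175 = 0.936533.
P(exactly one) = p₁(1−p₂) + (1−p₁)p₂ = 0.060740 + 0.040242 = 0.100982.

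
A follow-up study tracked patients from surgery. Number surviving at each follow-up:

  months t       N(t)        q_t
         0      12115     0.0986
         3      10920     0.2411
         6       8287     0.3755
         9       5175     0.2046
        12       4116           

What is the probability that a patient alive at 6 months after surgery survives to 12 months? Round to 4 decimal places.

0.4967

The conditional survival probability is N(12)/N(6) = 4116/8287 = 0.496682.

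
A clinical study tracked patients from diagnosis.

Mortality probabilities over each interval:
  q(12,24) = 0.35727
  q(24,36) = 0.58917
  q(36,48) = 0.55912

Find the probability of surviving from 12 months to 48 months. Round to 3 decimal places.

0.116

Chaining the interval survival probabilities: (1 − 0.35727) × (1 − 0.58917) × (1 − 0.55912).
= 0.64273 × 0.41083 × 0.44088 = 0.116416.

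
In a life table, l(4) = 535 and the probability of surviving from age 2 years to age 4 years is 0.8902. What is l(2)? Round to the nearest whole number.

601

l(2) = l(4) / p = 535 / 0.8902 = 601.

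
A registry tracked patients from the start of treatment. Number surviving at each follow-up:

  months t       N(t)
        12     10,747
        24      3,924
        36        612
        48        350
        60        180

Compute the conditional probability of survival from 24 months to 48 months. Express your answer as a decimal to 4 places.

0.0892

The conditional survival probability is N(48)/N(24) = 350/3,924 = 0.089195.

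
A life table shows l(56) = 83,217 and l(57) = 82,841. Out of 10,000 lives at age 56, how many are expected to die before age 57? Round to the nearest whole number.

45

The relevant probability is 1 − 82,841/83,217 = 0.004518.
Expected number = 10,000 × 0.004518 = 45.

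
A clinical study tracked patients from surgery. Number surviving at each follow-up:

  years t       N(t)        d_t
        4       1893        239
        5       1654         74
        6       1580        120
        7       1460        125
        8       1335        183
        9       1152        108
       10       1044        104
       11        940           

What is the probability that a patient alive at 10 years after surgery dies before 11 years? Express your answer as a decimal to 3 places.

0.100

P(die before 11 | alive at 10) = 1 − N(11)/N(10) = 1 − 940/1044 = (104)/1044 = 0.099617.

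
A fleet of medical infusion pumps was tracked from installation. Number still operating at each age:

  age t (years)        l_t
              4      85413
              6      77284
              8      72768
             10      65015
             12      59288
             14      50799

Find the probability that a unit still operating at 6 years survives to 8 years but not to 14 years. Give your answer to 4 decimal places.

This is the probability of reaching 8 but not 14, conditional on being operational at 6: (l_8 − l_14) / l_6.
= (72768 − 50799) / 77284 = 21969 / 77284 = 0.284263.

0.2843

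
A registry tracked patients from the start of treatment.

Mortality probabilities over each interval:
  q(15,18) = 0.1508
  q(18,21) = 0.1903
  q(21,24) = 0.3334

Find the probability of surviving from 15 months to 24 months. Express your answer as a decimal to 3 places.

Survival from 15 to 24 is the product of surviving each interval: (1 − 0.1508) × (1 − 0.1903) × (1 − 0.3334).
= 0.8492 × 0.8097 × 0.6666 = 0.458352.

0.458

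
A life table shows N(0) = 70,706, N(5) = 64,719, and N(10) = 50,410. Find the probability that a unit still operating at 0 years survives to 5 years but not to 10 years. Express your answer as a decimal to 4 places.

0.2024

This is the probability of reaching 5 but not 10, conditional on being operational at 0: (N(5) − N(10)) / N(0).
= (64,719 − 50,410) / 70,706 = 14,309 / 70,706 = 0.202373.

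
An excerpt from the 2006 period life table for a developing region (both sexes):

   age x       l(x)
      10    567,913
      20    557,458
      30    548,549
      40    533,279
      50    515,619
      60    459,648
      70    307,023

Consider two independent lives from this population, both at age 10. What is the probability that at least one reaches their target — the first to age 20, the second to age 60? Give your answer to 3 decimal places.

0.996

p₁ = l(20)/l(10) = 557,458/567,913 = 0.981590; p₂ = l(60)/l(10) = 459,648/567,913 = 0.809363.
P(at least one) = 1 − (1−p₁)(1−p₂) = 1 − 0.018410 × 0.190637 = 0.996490.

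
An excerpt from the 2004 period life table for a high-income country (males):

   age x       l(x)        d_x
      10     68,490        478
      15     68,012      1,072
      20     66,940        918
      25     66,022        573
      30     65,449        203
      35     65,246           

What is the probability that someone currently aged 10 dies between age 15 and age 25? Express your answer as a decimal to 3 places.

This is the probability of reaching 15 but not 25, conditional on being alive at 10: (l(15) − l(25)) / l(10).
= (68,012 − 66,022) / 68,490 = 1,990 / 68,490 = 0.029055.

0.029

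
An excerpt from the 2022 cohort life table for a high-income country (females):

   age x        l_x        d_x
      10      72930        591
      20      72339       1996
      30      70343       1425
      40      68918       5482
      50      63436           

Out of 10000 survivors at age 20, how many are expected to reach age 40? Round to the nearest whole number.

9527

The relevant probability is 68918/72339 = 0.952709.
Expected number = 10000 × 0.952709 = 9527.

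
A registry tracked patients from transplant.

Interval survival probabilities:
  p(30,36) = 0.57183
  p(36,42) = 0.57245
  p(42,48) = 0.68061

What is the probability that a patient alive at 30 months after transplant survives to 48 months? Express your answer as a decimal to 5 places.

The overall survival probability is 0.57183 × 0.57245 × 0.68061.
= 0.222794.

0.22279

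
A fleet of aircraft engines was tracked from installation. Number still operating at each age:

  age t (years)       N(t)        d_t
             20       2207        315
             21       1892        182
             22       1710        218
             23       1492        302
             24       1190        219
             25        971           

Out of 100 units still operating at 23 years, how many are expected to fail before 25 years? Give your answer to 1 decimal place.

The relevant probability is 1 − 971/1492 = 0.349196.
Expected number = 100 × 0.349196 = 34.9.

34.9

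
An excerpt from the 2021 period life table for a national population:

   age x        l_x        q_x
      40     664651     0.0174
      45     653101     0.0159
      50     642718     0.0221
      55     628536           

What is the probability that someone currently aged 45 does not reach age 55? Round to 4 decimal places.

P(die before 55 | alive at 45) = 1 − l_55/l_45 = 1 − 628536/653101 = (24565)/653101 = 0.037613.

0.0376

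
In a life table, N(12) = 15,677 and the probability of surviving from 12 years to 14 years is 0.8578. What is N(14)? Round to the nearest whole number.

N(14) = N(12) × p = 15,677 × 0.8578 = 13448.

13448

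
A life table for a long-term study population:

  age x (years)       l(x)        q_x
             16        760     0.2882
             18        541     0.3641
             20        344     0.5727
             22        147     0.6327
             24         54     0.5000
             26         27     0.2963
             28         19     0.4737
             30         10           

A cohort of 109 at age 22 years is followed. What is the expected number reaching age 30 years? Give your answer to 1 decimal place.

The relevant probability is 10/147 = 0.068027.
Expected number = 109 × 0.068027 = 7.4.

7.4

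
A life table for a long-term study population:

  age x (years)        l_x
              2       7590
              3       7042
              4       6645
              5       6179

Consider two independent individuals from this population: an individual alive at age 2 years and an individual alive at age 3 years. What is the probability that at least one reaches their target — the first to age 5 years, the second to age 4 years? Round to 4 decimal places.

p₁ = l_5/l_2 = 6179/7590 = 0.814097; p₂ = l_4/l_3 = 6645/7042 = 0.943624.
P(at least one) = 1 − (1−p₁)(1−p₂) = 1 − 0.185903 × 0.056376 = 0.989520.

0.9895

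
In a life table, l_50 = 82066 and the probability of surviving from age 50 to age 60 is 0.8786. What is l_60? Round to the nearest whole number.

l_60 = l_50 × p = 82066 × 0.8786 = 72103.

72103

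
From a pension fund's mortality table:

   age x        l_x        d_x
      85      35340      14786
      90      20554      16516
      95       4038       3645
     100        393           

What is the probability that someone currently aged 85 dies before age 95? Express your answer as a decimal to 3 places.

P(die before 95 | alive at 85) = 1 − l_95/l_85 = 1 − 4038/35340 = (31302)/35340 = 0.885739.

0.886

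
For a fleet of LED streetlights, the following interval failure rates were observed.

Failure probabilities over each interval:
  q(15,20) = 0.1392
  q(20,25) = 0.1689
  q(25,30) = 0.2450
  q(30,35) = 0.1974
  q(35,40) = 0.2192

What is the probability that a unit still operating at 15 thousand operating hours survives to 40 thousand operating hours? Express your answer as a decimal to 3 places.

P(survive 15→40) = (1 − 0.1392) × (1 − 0.1689) × (1 − 0.2450) × (1 − 0.1974) × (1 − 0.2192).
= 0.8608 × 0.8311 × 0.7550 × 0.8026 × 0.7808 = 0.338487.

0.338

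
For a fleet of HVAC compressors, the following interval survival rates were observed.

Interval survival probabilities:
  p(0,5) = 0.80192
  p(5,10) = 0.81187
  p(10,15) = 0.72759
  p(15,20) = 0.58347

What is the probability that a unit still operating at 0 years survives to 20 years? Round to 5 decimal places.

P(survive 0→20) = 0.80192 × 0.81187 × 0.72759 × 0.58347.
= 0.276390.

0.27639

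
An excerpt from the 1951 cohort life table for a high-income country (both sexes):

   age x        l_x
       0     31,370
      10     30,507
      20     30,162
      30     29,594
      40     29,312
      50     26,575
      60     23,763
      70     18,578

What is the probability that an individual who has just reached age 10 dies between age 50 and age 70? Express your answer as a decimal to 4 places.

0.2621

This is the probability of reaching 50 but not 70, conditional on being alive at 10: (l_50 − l_70) / l_10.
= (26,575 − 18,578) / 30,507 = 7,997 / 30,507 = 0.262137.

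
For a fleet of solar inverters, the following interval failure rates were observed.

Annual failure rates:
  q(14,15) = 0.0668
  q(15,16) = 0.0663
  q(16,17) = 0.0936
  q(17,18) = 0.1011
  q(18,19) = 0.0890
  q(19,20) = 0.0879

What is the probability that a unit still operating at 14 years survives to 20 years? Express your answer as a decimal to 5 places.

P(survive 14→20) = (1 − 0.0668) × (1 − 0.0663) × (1 − 0.0936) × (1 − 0.1011) × (1 − 0.0890) × (1 − 0.0879).
= 0.9332 × 0.9337 × 0.9064 × 0.8989 × 0.9110 × 0.9121 = 0.589894.

0.58989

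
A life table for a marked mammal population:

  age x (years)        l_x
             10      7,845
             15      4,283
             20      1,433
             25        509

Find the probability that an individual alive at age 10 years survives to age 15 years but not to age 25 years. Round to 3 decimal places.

This is the probability of reaching 15 but not 25, conditional on being alive at 10: (l_15 − l_25) / l_10.
= (4,283 − 509) / 7,845 = 3,774 / 7,845 = 0.481071.

0.481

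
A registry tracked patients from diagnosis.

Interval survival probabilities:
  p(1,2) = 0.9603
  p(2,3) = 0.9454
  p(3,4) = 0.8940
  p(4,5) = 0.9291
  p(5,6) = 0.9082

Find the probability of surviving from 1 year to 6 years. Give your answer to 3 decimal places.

0.685

Chaining the interval survival probabilities: 0.9603 × 0.9454 × 0.8940 × 0.9291 × 0.9082.
= 0.684863.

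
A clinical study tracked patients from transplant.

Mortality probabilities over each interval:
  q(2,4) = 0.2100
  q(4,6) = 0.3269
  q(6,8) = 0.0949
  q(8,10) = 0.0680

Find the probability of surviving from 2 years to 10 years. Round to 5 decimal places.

Survival from 2 to 10 is the product of surviving each interval: (1 − 0.2100) × (1 − 0.3269) × (1 − 0.0949) × (1 − 0.0680).
= 0.7900 × 0.6731 × 0.9051 × 0.9320 = 0.448559.

0.44856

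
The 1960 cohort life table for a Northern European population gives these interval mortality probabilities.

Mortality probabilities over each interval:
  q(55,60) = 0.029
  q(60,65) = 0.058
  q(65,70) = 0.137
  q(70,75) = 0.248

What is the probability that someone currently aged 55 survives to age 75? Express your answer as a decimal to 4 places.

Survival from 55 to 75 is the product of surviving each interval: (1 − 0.029) × (1 − 0.058) × (1 − 0.137) × (1 − 0.248).
= 0.971 × 0.942 × 0.863 × 0.752 = 0.593607.

0.5936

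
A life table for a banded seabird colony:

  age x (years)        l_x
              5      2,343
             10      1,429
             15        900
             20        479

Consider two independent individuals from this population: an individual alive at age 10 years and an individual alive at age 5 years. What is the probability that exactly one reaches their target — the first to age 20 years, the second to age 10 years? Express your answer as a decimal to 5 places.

p₁ = l_20/l_10 = 479/1,429 = 0.335199; p₂ = l_10/l_5 = 1,429/2,343 = 0.609902.
P(exactly one) = p₁(1−p₂) + (1−p₁)p₂ = 0.130760 + 0.405463 = 0.536224.

0.53622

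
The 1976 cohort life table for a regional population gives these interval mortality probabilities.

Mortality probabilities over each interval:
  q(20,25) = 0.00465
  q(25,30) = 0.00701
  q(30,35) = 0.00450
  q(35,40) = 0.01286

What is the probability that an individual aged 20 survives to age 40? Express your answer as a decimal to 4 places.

0.9713

P(survive 20→40) = (1 − 0.00465) × (1 − 0.00701) × (1 − 0.00450) × (1 − 0.01286).
= 0.99535 × 0.99299 × 0.99550 × 0.98714 = 0.971272.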